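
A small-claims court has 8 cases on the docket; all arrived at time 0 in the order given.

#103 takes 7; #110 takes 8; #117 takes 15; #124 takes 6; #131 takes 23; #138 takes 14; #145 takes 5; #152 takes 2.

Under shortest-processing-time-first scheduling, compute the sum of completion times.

SPT (increasing processing time): #152 #145 #124 #103 #110 #138 #117 #131.
#152: 0→2
#145: 2→7
#124: 7→13
#103: 13→20
#110: 20→28
#138: 28→42
#117: 42→57
#131: 57→80
Sum = 2+7+13+20+28+42+57+80 = 249.

249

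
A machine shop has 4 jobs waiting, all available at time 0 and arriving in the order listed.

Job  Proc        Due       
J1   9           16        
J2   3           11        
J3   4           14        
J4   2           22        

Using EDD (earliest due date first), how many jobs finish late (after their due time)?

EDD (increasing due date): J2 J3 J1 J4.
J2: 0→3, due 11, tardiness 0
J3: 3→7, due 14, tardiness 0
J1: 7→16, due 16, tardiness 0
J4: 16→18, due 22, tardiness 0
Late jobs: 0.

0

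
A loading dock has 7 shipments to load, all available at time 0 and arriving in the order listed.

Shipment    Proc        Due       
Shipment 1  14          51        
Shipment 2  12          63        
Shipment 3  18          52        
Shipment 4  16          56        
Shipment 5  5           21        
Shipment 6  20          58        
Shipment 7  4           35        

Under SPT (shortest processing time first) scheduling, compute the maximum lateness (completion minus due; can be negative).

31

SPT (increasing processing time): Shipment 7 Shipment 5 Shipment 2 Shipment 1 Shipment 4 Shipment 3 Shipment 6.
Shipment 7: 0→4, due 35, lateness -31
Shipment 5: 4→9, due 21, lateness -12
Shipment 2: 9→21, due 63, lateness -42
Shipment 1: 21→35, due 51, lateness -16
Shipment 4: 35→51, due 56, lateness -5
Shipment 3: 51→69, due 52, lateness 17
Shipment 6: 69→89, due 58, lateness 31
Maximum = 31.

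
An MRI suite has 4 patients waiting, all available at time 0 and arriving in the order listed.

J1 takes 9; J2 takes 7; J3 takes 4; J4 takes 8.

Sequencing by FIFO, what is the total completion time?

73

FIFO (arrival order): J1 J2 J3 J4.
J1: 0→9
J2: 9→16
J3: 16→20
J4: 20→28
Sum = 9+16+20+28 = 73.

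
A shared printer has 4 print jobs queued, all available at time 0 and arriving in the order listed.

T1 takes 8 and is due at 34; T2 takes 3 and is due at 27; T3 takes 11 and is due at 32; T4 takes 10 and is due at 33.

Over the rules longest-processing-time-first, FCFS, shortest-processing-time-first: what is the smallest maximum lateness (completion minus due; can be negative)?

LPT (decreasing processing time): T3 T4 T1 T2.
T3: 0→11, due 32, lateness -21
T4: 11→21, due 33, lateness -12
T1: 21→29, due 34, lateness -5
T2: 29→32, due 27, lateness 5
Maximum = 5.
FIFO (arrival order): T1 T2 T3 T4.
T1: 0→8, due 34, lateness -26
T2: 8→11, due 27, lateness -16
T3: 11→22, due 32, lateness -10
T4: 22→32, due 33, lateness -1
Maximum = -1.
SPT (increasing processing time): T2 T1 T4 T3.
T2: 0→3, due 27, lateness -24
T1: 3→11, due 34, lateness -23
T4: 11→21, due 33, lateness -12
T3: 21→32, due 32, lateness 0
Maximum = 0.
LPT 5, FIFO -1, SPT 0 → minimum -1.

-1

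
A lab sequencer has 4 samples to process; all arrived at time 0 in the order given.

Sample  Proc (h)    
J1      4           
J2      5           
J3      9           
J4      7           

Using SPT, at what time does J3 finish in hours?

25

SPT (increasing processing time): J1 J2 J4 J3.
J1: 0→4
J2: 4→9
J4: 9→16
J3: 16→25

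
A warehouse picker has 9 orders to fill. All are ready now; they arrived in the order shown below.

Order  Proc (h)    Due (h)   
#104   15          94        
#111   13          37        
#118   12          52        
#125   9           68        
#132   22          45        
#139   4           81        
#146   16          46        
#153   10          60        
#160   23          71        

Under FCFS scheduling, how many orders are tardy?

4

FIFO (arrival order): #104 #111 #118 #125 #132 #139 #146 #153 #160.
#104: 0→15, due 94, tardiness 0
#111: 15→28, due 37, tardiness 0
#118: 28→40, due 52, tardiness 0
#125: 40→49, due 68, tardiness 0
#132: 49→71, due 45, tardiness 26
#139: 71→75, due 81, tardiness 0
#146: 75→91, due 46, tardiness 45
#153: 91→101, due 60, tardiness 41
#160: 101→124, due 71, tardiness 53
Late orders: 4.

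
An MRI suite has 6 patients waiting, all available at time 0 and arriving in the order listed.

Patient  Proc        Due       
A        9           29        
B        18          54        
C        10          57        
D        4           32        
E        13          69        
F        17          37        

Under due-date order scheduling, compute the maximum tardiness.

2

EDD (increasing due date): A D F B C E.
A: 0→9, due 29, tardiness 0
D: 9→13, due 32, tardiness 0
F: 13→30, due 37, tardiness 0
B: 30→48, due 54, tardiness 0
C: 48→58, due 57, tardiness 1
E: 58→71, due 69, tardiness 2
Maximum = 2.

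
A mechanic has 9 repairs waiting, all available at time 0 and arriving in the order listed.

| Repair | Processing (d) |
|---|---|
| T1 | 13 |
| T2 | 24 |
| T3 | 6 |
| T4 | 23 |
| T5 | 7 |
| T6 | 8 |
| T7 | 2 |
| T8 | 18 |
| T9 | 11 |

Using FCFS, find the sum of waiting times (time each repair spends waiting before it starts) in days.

FIFO (arrival order): T1 T2 T3 T4 T5 T6 T7 T8 T9.
T1: waits 0, runs 0→13
T2: waits 13, runs 13→37
T3: waits 37, runs 37→43
T4: waits 43, runs 43→66
T5: waits 66, runs 66→73
T6: waits 73, runs 73→81
T7: waits 81, runs 81→83
T8: waits 83, runs 83→101
T9: waits 101, runs 101→112
Sum = 0+13+37+43+66+73+81+83+101 = 497.

497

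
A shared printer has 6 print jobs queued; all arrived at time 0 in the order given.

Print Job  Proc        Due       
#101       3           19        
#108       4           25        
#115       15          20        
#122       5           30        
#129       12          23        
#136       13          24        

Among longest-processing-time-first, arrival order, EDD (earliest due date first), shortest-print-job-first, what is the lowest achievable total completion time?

LPT (decreasing processing time): #115 #136 #129 #122 #108 #101.
#115: 0→15
#136: 15→28
#129: 28→40
#122: 40→45
#108: 45→49
#101: 49→52
Sum = 15+28+40+45+49+52 = 229.
FIFO (arrival order): #101 #108 #115 #122 #129 #136.
#101: 0→3
#108: 3→7
#115: 7→22
#122: 22→27
#129: 27→39
#136: 39→52
Sum = 3+7+22+27+39+52 = 150.
EDD (increasing due date): #101 #115 #129 #136 #108 #122.
#101: 0→3
#115: 3→18
#129: 18→30
#136: 30→43
#108: 43→47
#122: 47→52
Sum = 3+18+30+43+47+52 = 193.
SPT (increasing processing time): #101 #108 #122 #129 #136 #115.
#101: 0→3
#108: 3→7
#122: 7→12
#129: 12→24
#136: 24→37
#115: 37→52
Sum = 3+7+12+24+37+52 = 135.
LPT 229, FIFO 150, EDD 193, SPT 135 → minimum 135.

135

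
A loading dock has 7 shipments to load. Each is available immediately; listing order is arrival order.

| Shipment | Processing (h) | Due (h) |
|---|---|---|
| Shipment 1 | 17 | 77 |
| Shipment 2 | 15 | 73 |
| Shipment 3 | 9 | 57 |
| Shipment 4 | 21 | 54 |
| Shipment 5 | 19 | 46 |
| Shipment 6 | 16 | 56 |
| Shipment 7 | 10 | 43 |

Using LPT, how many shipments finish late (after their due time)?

4

LPT (decreasing processing time): Shipment 4 Shipment 5 Shipment 1 Shipment 6 Shipment 2 Shipment 7 Shipment 3.
Shipment 4: 0→21, due 54, tardiness 0
Shipment 5: 21→40, due 46, tardiness 0
Shipment 1: 40→57, due 77, tardiness 0
Shipment 6: 57→73, due 56, tardiness 17
Shipment 2: 73→88, due 73, tardiness 15
Shipment 7: 88→98, due 43, tardiness 55
Shipment 3: 98→107, due 57, tardiness 50
Late shipments: 4.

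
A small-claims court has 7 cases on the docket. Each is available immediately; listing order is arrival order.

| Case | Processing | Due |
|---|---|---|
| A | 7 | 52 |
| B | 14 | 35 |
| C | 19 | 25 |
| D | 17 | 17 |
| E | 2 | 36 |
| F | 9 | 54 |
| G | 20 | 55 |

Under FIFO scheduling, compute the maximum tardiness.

FIFO (arrival order): A B C D E F G.
A: 0→7, due 52, tardiness 0
B: 7→21, due 35, tardiness 0
C: 21→40, due 25, tardiness 15
D: 40→57, due 17, tardiness 40
E: 57→59, due 36, tardiness 23
F: 59→68, due 54, tardiness 14
G: 68→88, due 55, tardiness 33
Maximum = 40.

40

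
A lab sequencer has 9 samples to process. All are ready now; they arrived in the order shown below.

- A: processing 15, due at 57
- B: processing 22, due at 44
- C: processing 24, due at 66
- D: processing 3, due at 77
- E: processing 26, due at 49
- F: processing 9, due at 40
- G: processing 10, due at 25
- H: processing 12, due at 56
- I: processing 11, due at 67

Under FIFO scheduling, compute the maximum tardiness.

FIFO (arrival order): A B C D E F G H I.
A: 0→15, due 57, tardiness 0
B: 15→37, due 44, tardiness 0
C: 37→61, due 66, tardiness 0
D: 61→64, due 77, tardiness 0
E: 64→90, due 49, tardiness 41
F: 90→99, due 40, tardiness 59
G: 99→109, due 25, tardiness 84
H: 109→121, due 56, tardiness 65
I: 121→132, due 67, tardiness 65
Maximum = 84.

84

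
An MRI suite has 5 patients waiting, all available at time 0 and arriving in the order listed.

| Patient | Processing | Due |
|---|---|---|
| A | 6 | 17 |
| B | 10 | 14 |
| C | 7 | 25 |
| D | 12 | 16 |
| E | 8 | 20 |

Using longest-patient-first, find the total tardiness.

56

LPT (decreasing processing time): D B E C A.
D: 0→12, due 16, tardiness 0
B: 12→22, due 14, tardiness 8
E: 22→30, due 20, tardiness 10
C: 30→37, due 25, tardiness 12
A: 37→43, due 17, tardiness 26
Sum = 0+8+10+12+26 = 56.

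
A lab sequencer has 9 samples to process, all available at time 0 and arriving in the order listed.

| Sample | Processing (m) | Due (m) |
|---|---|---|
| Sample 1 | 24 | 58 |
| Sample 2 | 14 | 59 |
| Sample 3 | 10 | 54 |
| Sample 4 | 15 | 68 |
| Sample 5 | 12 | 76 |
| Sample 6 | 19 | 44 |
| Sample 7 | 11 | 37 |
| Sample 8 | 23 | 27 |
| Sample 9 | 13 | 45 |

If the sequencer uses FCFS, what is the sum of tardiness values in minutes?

FIFO (arrival order): Sample 1 Sample 2 Sample 3 Sample 4 Sample 5 Sample 6 Sample 7 Sample 8 Sample 9.
Sample 1: 0→24, due 58, tardiness 0
Sample 2: 24→38, due 59, tardiness 0
Sample 3: 38→48, due 54, tardiness 0
Sample 4: 48→63, due 68, tardiness 0
Sample 5: 63→75, due 76, tardiness 0
Sample 6: 75→94, due 44, tardiness 50
Sample 7: 94→105, due 37, tardiness 68
Sample 8: 105→128, due 27, tardiness 101
Sample 9: 128→141, due 45, tardiness 96
Sum = 0+0+0+0+0+50+68+101+96 = 315.

315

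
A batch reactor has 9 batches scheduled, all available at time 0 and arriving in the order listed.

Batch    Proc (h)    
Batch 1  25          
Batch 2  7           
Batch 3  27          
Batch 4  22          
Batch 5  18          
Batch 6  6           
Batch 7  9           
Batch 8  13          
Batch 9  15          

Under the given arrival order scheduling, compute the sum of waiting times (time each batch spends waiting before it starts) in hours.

642

FIFO (arrival order): Batch 1 Batch 2 Batch 3 Batch 4 Batch 5 Batch 6 Batch 7 Batch 8 Batch 9.
Batch 1: waits 0, runs 0→25
Batch 2: waits 25, runs 25→32
Batch 3: waits 32, runs 32→59
Batch 4: waits 59, runs 59→81
Batch 5: waits 81, runs 81→99
Batch 6: waits 99, runs 99→105
Batch 7: waits 105, runs 105→114
Batch 8: waits 114, runs 114→127
Batch 9: waits 127, runs 127→142
Sum = 0+25+32+59+81+99+105+114+127 = 642.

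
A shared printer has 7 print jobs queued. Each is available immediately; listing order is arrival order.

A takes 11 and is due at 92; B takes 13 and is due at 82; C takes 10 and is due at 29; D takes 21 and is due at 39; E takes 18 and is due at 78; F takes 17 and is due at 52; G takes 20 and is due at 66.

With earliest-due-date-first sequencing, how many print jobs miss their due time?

4

EDD (increasing due date): C D F G E B A.
C: 0→10, due 29, tardiness 0
D: 10→31, due 39, tardiness 0
F: 31→48, due 52, tardiness 0
G: 48→68, due 66, tardiness 2
E: 68→86, due 78, tardiness 8
B: 86→99, due 82, tardiness 17
A: 99→110, due 92, tardiness 18
Late print jobs: 4.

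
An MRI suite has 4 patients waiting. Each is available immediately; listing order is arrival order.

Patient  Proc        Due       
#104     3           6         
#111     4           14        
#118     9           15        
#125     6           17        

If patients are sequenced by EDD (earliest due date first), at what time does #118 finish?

16

EDD (increasing due date): #104 #111 #118 #125.
#104: 0→3
#111: 3→7
#118: 7→16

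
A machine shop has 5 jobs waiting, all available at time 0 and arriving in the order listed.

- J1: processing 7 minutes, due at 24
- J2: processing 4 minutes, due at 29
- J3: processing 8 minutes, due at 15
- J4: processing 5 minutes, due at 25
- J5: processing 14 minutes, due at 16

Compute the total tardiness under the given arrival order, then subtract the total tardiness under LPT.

FIFO (arrival order): J1 J2 J3 J4 J5.
J1: 0→7, due 24, tardiness 0
J2: 7→11, due 29, tardiness 0
J3: 11→19, due 15, tardiness 4
J4: 19→24, due 25, tardiness 0
J5: 24→38, due 16, tardiness 22
Sum = 0+0+4+0+22 = 26.
LPT (decreasing processing time): J5 J3 J1 J4 J2.
J5: 0→14, due 16, tardiness 0
J3: 14→22, due 15, tardiness 7
J1: 22→29, due 24, tardiness 5
J4: 29→34, due 25, tardiness 9
J2: 34→38, due 29, tardiness 9
Sum = 0+7+5+9+9 = 30.
Difference = 26 − 30 = -4.

-4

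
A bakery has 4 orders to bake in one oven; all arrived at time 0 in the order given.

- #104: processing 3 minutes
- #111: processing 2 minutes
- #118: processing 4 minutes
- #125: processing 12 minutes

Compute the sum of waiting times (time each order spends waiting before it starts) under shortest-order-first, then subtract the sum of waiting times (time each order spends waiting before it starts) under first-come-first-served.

SPT (increasing processing time): #111 #104 #118 #125.
#111: waits 0, runs 0→2
#104: waits 2, runs 2→5
#118: waits 5, runs 5→9
#125: waits 9, runs 9→21
Sum = 0+2+5+9 = 16.
FIFO (arrival order): #104 #111 #118 #125.
#104: waits 0, runs 0→3
#111: waits 3, runs 3→5
#118: waits 5, runs 5→9
#125: waits 9, runs 9→21
Sum = 0+3+5+9 = 17.
Difference = 16 − 17 = -1.

-1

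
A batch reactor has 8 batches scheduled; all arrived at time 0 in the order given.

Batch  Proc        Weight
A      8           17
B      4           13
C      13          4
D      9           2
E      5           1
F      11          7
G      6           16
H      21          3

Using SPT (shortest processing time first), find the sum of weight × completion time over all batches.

1512

SPT (increasing processing time): B E G A D F C H.
B: finishes 4, weight 13, w·C = 52
E: finishes 9, weight 1, w·C = 9
G: finishes 15, weight 16, w·C = 240
A: finishes 23, weight 17, w·C = 391
D: finishes 32, weight 2, w·C = 64
F: finishes 43, weight 7, w·C = 301
C: finishes 56, weight 4, w·C = 224
H: finishes 77, weight 3, w·C = 231
Sum = 52+9+240+391+64+301+224+231 = 1512.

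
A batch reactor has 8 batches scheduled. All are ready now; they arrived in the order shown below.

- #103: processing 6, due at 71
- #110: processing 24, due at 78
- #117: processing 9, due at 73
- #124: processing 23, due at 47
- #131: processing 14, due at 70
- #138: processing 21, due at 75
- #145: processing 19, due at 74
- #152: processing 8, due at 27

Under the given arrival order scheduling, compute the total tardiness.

182

FIFO (arrival order): #103 #110 #117 #124 #131 #138 #145 #152.
#103: 0→6, due 71, tardiness 0
#110: 6→30, due 78, tardiness 0
#117: 30→39, due 73, tardiness 0
#124: 39→62, due 47, tardiness 15
#131: 62→76, due 70, tardiness 6
#138: 76→97, due 75, tardiness 22
#145: 97→116, due 74, tardiness 42
#152: 116→124, due 27, tardiness 97
Sum = 0+0+0+15+6+22+42+97 = 182.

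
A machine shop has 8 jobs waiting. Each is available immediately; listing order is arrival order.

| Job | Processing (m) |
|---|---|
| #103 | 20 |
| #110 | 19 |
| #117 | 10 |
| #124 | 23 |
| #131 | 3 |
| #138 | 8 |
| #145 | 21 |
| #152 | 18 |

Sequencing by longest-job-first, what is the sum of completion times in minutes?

LPT (decreasing processing time): #124 #145 #103 #110 #152 #117 #138 #131.
#124: 0→23
#145: 23→44
#103: 44→64
#110: 64→83
#152: 83→101
#117: 101→111
#138: 111→119
#131: 119→122
Sum = 23+44+64+83+101+111+119+122 = 667.

667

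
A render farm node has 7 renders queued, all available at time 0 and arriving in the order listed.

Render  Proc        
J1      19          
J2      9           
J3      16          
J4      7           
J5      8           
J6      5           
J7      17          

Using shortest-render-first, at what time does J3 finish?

SPT (increasing processing time): J6 J4 J5 J2 J3 J7 J1.
J6: 0→5
J4: 5→12
J5: 12→20
J2: 20→29
J3: 29→45

45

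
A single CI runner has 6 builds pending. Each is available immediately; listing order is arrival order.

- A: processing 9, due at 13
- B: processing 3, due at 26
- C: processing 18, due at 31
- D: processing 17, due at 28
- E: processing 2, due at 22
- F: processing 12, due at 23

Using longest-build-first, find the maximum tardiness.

LPT (decreasing processing time): C D F A B E.
C: 0→18, due 31, tardiness 0
D: 18→35, due 28, tardiness 7
F: 35→47, due 23, tardiness 24
A: 47→56, due 13, tardiness 43
B: 56→59, due 26, tardiness 33
E: 59→61, due 22, tardiness 39
Maximum = 43.

43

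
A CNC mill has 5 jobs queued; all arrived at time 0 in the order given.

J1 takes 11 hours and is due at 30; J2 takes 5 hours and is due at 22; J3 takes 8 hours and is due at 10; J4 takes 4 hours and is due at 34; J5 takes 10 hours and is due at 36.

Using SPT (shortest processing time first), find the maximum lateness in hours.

SPT (increasing processing time): J4 J2 J3 J5 J1.
J4: 0→4, due 34, lateness -30
J2: 4→9, due 22, lateness -13
J3: 9→17, due 10, lateness 7
J5: 17→27, due 36, lateness -9
J1: 27→38, due 30, lateness 8
Maximum = 8.

8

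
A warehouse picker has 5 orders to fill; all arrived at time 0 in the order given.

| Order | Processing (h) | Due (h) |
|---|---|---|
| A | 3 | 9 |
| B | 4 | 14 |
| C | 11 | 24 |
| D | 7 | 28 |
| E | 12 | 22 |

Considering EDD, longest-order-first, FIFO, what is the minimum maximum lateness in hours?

EDD (increasing due date): A B E C D.
A: 0→3, due 9, lateness -6
B: 3→7, due 14, lateness -7
E: 7→19, due 22, lateness -3
C: 19→30, due 24, lateness 6
D: 30→37, due 28, lateness 9
Maximum = 9.
LPT (decreasing processing time): E C D B A.
E: 0→12, due 22, lateness -10
C: 12→23, due 24, lateness -1
D: 23→30, due 28, lateness 2
B: 30→34, due 14, lateness 20
A: 34→37, due 9, lateness 28
Maximum = 28.
FIFO (arrival order): A B C D E.
A: 0→3, due 9, lateness -6
B: 3→7, due 14, lateness -7
C: 7→18, due 24, lateness -6
D: 18→25, due 28, lateness -3
E: 25→37, due 22, lateness 15
Maximum = 15.
EDD 9, LPT 28, FIFO 15 → minimum 9.

9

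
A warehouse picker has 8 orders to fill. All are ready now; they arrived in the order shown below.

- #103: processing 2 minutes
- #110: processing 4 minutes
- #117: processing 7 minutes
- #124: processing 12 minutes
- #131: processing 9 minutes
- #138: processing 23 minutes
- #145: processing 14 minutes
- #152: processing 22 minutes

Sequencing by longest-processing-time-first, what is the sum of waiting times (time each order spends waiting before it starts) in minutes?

LPT (decreasing processing time): #138 #152 #145 #124 #131 #117 #110 #103.
#138: waits 0, runs 0→23
#152: waits 23, runs 23→45
#145: waits 45, runs 45→59
#124: waits 59, runs 59→71
#131: waits 71, runs 71→80
#117: waits 80, runs 80→87
#110: waits 87, runs 87→91
#103: waits 91, runs 91→93
Sum = 0+23+45+59+71+80+87+91 = 456.

456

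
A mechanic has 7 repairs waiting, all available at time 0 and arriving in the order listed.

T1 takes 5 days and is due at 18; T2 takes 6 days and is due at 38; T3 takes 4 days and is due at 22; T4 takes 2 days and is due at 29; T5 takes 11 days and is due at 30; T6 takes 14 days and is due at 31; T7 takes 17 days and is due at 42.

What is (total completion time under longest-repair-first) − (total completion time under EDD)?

123

LPT (decreasing processing time): T7 T6 T5 T2 T1 T3 T4.
T7: 0→17
T6: 17→31
T5: 31→42
T2: 42→48
T1: 48→53
T3: 53→57
T4: 57→59
Sum = 17+31+42+48+53+57+59 = 307.
EDD (increasing due date): T1 T3 T4 T5 T6 T2 T7.
T1: 0→5
T3: 5→9
T4: 9→11
T5: 11→22
T6: 22→36
T2: 36→42
T7: 42→59
Sum = 5+9+11+22+36+42+59 = 184.
Difference = 307 − 184 = 123.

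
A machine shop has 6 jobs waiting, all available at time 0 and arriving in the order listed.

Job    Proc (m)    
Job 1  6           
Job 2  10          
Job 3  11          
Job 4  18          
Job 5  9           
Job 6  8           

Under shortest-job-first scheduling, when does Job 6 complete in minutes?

SPT (increasing processing time): Job 1 Job 6 Job 5 Job 2 Job 3 Job 4.
Job 1: 0→6
Job 6: 6→14

14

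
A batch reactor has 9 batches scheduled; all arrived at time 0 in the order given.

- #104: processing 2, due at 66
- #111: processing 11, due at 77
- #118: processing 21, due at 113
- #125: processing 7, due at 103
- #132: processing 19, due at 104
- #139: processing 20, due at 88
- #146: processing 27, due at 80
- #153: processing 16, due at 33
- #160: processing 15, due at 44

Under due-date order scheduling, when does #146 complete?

71

EDD (increasing due date): #153 #160 #104 #111 #146 #139 #125 #132 #118.
#153: 0→16
#160: 16→31
#104: 31→33
#111: 33→44
#146: 44→71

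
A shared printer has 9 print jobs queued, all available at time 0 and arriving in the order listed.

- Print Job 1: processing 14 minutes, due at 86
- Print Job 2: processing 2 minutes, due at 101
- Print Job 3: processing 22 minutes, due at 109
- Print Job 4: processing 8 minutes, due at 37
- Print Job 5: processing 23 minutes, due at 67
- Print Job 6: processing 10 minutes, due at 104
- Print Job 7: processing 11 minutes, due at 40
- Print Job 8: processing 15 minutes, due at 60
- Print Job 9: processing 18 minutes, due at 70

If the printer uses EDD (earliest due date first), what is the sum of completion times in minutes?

EDD (increasing due date): Print Job 4 Print Job 7 Print Job 8 Print Job 5 Print Job 9 Print Job 1 Print Job 2 Print Job 6 Print Job 3.
Print Job 4: 0→8
Print Job 7: 8→19
Print Job 8: 19→34
Print Job 5: 34→57
Print Job 9: 57→75
Print Job 1: 75→89
Print Job 2: 89→91
Print Job 6: 91→101
Print Job 3: 101→123
Sum = 8+19+34+57+75+89+91+101+123 = 597.

597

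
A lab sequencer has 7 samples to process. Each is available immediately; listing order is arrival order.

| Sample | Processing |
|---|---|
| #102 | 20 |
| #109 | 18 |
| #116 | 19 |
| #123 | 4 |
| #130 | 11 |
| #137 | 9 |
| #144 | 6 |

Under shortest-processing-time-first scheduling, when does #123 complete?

4

SPT (increasing processing time): #123 #144 #137 #130 #109 #116 #102.
#123: 0→4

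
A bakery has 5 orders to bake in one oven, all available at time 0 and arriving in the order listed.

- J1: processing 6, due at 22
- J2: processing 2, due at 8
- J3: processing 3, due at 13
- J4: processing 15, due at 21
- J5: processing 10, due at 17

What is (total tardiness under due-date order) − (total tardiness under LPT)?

-43

EDD (increasing due date): J2 J3 J5 J4 J1.
J2: 0→2, due 8, tardiness 0
J3: 2→5, due 13, tardiness 0
J5: 5→15, due 17, tardiness 0
J4: 15→30, due 21, tardiness 9
J1: 30→36, due 22, tardiness 14
Sum = 0+0+0+9+14 = 23.
LPT (decreasing processing time): J4 J5 J1 J3 J2.
J4: 0→15, due 21, tardiness 0
J5: 15→25, due 17, tardiness 8
J1: 25→31, due 22, tardiness 9
J3: 31→34, due 13, tardiness 21
J2: 34→36, due 8, tardiness 28
Sum = 0+8+9+21+28 = 66.
Difference = 23 − 66 = -43.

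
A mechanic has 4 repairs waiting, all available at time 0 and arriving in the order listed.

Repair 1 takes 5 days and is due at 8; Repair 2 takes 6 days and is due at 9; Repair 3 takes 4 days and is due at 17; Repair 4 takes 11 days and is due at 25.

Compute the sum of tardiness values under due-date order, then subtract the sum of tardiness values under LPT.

-28

EDD (increasing due date): Repair 1 Repair 2 Repair 3 Repair 4.
Repair 1: 0→5, due 8, tardiness 0
Repair 2: 5→11, due 9, tardiness 2
Repair 3: 11→15, due 17, tardiness 0
Repair 4: 15→26, due 25, tardiness 1
Sum = 0+2+0+1 = 3.
LPT (decreasing processing time): Repair 4 Repair 2 Repair 1 Repair 3.
Repair 4: 0→11, due 25, tardiness 0
Repair 2: 11→17, due 9, tardiness 8
Repair 1: 17→22, due 8, tardiness 14
Repair 3: 22→26, due 17, tardiness 9
Sum = 0+8+14+9 = 31.
Difference = 3 − 31 = -28.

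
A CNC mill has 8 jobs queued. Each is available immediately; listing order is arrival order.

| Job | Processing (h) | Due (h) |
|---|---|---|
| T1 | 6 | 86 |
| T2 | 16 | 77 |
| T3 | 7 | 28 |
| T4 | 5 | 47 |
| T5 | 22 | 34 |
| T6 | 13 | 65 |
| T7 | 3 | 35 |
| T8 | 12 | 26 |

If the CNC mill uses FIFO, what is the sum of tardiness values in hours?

FIFO (arrival order): T1 T2 T3 T4 T5 T6 T7 T8.
T1: 0→6, due 86, tardiness 0
T2: 6→22, due 77, tardiness 0
T3: 22→29, due 28, tardiness 1
T4: 29→34, due 47, tardiness 0
T5: 34→56, due 34, tardiness 22
T6: 56→69, due 65, tardiness 4
T7: 69→72, due 35, tardiness 37
T8: 72→84, due 26, tardiness 58
Sum = 0+0+1+0+22+4+37+58 = 122.

122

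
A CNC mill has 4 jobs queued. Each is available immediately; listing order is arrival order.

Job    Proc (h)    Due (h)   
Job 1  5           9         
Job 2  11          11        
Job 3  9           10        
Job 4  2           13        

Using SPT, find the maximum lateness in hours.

16

SPT (increasing processing time): Job 4 Job 1 Job 3 Job 2.
Job 4: 0→2, due 13, lateness -11
Job 1: 2→7, due 9, lateness -2
Job 3: 7→16, due 10, lateness 6
Job 2: 16→27, due 11, lateness 16
Maximum = 16.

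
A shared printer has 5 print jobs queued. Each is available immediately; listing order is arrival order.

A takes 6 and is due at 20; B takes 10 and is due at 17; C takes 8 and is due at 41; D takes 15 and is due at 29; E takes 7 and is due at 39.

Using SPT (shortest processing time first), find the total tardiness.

SPT (increasing processing time): A E C B D.
A: 0→6, due 20, tardiness 0
E: 6→13, due 39, tardiness 0
C: 13→21, due 41, tardiness 0
B: 21→31, due 17, tardiness 14
D: 31→46, due 29, tardiness 17
Sum = 0+0+0+14+17 = 31.

31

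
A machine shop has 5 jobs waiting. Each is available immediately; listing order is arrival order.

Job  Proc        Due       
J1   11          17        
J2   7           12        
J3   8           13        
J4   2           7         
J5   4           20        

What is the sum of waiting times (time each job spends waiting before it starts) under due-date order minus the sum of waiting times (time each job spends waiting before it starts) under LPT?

EDD (increasing due date): J4 J2 J3 J1 J5.
J4: waits 0, runs 0→2
J2: waits 2, runs 2→9
J3: waits 9, runs 9→17
J1: waits 17, runs 17→28
J5: waits 28, runs 28→32
Sum = 0+2+9+17+28 = 56.
LPT (decreasing processing time): J1 J3 J2 J5 J4.
J1: waits 0, runs 0→11
J3: waits 11, runs 11→19
J2: waits 19, runs 19→26
J5: waits 26, runs 26→30
J4: waits 30, runs 30→32
Sum = 0+11+19+26+30 = 86.
Difference = 56 − 86 = -30.

-30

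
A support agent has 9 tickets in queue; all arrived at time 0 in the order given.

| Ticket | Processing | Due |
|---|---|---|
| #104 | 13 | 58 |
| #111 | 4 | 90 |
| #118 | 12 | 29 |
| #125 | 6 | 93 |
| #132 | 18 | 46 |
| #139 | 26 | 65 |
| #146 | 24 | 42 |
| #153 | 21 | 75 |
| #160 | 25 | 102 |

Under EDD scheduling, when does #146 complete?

EDD (increasing due date): #118 #146 #132 #104 #139 #153 #111 #125 #160.
#118: 0→12
#146: 12→36

36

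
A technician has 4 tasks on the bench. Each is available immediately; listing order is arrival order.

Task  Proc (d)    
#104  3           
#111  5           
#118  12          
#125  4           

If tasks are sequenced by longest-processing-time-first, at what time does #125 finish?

21

LPT (decreasing processing time): #118 #111 #125 #104.
#118: 0→12
#111: 12→17
#125: 17→21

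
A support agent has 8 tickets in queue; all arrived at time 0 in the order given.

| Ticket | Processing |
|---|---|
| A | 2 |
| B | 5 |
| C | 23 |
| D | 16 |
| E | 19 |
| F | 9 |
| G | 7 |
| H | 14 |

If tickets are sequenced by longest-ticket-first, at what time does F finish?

81

LPT (decreasing processing time): C E D H F G B A.
C: 0→23
E: 23→42
D: 42→58
H: 58→72
F: 72→81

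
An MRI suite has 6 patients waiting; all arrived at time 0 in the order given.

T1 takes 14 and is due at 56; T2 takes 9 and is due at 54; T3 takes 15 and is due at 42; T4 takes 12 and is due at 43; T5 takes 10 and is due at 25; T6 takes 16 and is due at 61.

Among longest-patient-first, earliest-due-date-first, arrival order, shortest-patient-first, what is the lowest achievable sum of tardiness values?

LPT (decreasing processing time): T6 T3 T1 T4 T5 T2.
T6: 0→16, due 61, tardiness 0
T3: 16→31, due 42, tardiness 0
T1: 31→45, due 56, tardiness 0
T4: 45→57, due 43, tardiness 14
T5: 57→67, due 25, tardiness 42
T2: 67→76, due 54, tardiness 22
Sum = 0+0+0+14+42+22 = 78.
EDD (increasing due date): T5 T3 T4 T2 T1 T6.
T5: 0→10, due 25, tardiness 0
T3: 10→25, due 42, tardiness 0
T4: 25→37, due 43, tardiness 0
T2: 37→46, due 54, tardiness 0
T1: 46→60, due 56, tardiness 4
T6: 60→76, due 61, tardiness 15
Sum = 0+0+0+0+4+15 = 19.
FIFO (arrival order): T1 T2 T3 T4 T5 T6.
T1: 0→14, due 56, tardiness 0
T2: 14→23, due 54, tardiness 0
T3: 23→38, due 42, tardiness 0
T4: 38→50, due 43, tardiness 7
T5: 50→60, due 25, tardiness 35
T6: 60→76, due 61, tardiness 15
Sum = 0+0+0+7+35+15 = 57.
SPT (increasing processing time): T2 T5 T4 T1 T3 T6.
T2: 0→9, due 54, tardiness 0
T5: 9→19, due 25, tardiness 0
T4: 19→31, due 43, tardiness 0
T1: 31→45, due 56, tardiness 0
T3: 45→60, due 42, tardiness 18
T6: 60→76, due 61, tardiness 15
Sum = 0+0+0+0+18+15 = 33.
LPT 78, EDD 19, FIFO 57, SPT 33 → minimum 19.

19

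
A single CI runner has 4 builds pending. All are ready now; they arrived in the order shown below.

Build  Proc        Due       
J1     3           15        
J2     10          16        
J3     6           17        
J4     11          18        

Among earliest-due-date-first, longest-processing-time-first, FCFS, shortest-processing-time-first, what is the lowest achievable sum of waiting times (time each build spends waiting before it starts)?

31

EDD (increasing due date): J1 J2 J3 J4.
J1: waits 0, runs 0→3
J2: waits 3, runs 3→13
J3: waits 13, runs 13→19
J4: waits 19, runs 19→30
Sum = 0+3+13+19 = 35.
LPT (decreasing processing time): J4 J2 J3 J1.
J4: waits 0, runs 0→11
J2: waits 11, runs 11→21
J3: waits 21, runs 21→27
J1: waits 27, runs 27→30
Sum = 0+11+21+27 = 59.
FIFO (arrival order): J1 J2 J3 J4.
J1: waits 0, runs 0→3
J2: waits 3, runs 3→13
J3: waits 13, runs 13→19
J4: waits 19, runs 19→30
Sum = 0+3+13+19 = 35.
SPT (increasing processing time): J1 J3 J2 J4.
J1: waits 0, runs 0→3
J3: waits 3, runs 3→9
J2: waits 9, runs 9→19
J4: waits 19, runs 19→30
Sum = 0+3+9+19 = 31.
EDD 35, LPT 59, FIFO 35, SPT 31 → minimum 31.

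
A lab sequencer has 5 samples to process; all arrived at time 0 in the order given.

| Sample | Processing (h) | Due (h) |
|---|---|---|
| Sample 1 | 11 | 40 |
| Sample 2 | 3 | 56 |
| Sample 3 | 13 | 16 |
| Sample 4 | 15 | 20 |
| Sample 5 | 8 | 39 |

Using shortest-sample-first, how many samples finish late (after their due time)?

2

SPT (increasing processing time): Sample 2 Sample 5 Sample 1 Sample 3 Sample 4.
Sample 2: 0→3, due 56, tardiness 0
Sample 5: 3→11, due 39, tardiness 0
Sample 1: 11→22, due 40, tardiness 0
Sample 3: 22→35, due 16, tardiness 19
Sample 4: 35→50, due 20, tardiness 30
Late samples: 2.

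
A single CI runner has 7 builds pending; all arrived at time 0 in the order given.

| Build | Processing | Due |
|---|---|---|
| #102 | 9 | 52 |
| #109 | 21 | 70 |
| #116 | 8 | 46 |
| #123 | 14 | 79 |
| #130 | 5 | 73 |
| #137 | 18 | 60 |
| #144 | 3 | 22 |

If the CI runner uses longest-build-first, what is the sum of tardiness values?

LPT (decreasing processing time): #109 #137 #123 #102 #116 #130 #144.
#109: 0→21, due 70, tardiness 0
#137: 21→39, due 60, tardiness 0
#123: 39→53, due 79, tardiness 0
#102: 53→62, due 52, tardiness 10
#116: 62→70, due 46, tardiness 24
#130: 70→75, due 73, tardiness 2
#144: 75→78, due 22, tardiness 56
Sum = 0+0+0+10+24+2+56 = 92.

92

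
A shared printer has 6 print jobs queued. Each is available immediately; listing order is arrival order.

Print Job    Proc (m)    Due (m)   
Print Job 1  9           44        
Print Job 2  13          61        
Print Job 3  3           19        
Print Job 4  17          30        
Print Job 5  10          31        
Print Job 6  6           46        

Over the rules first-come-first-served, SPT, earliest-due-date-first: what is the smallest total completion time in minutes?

157

FIFO (arrival order): Print Job 1 Print Job 2 Print Job 3 Print Job 4 Print Job 5 Print Job 6.
Print Job 1: 0→9
Print Job 2: 9→22
Print Job 3: 22→25
Print Job 4: 25→42
Print Job 5: 42→52
Print Job 6: 52→58
Sum = 9+22+25+42+52+58 = 208.
SPT (increasing processing time): Print Job 3 Print Job 6 Print Job 1 Print Job 5 Print Job 2 Print Job 4.
Print Job 3: 0→3
Print Job 6: 3→9
Print Job 1: 9→18
Print Job 5: 18→28
Print Job 2: 28→41
Print Job 4: 41→58
Sum = 3+9+18+28+41+58 = 157.
EDD (increasing due date): Print Job 3 Print Job 4 Print Job 5 Print Job 1 Print Job 6 Print Job 2.
Print Job 3: 0→3
Print Job 4: 3→20
Print Job 5: 20→30
Print Job 1: 30→39
Print Job 6: 39→45
Print Job 2: 45→58
Sum = 3+20+30+39+45+58 = 195.
FIFO 208, SPT 157, EDD 195 → minimum 157.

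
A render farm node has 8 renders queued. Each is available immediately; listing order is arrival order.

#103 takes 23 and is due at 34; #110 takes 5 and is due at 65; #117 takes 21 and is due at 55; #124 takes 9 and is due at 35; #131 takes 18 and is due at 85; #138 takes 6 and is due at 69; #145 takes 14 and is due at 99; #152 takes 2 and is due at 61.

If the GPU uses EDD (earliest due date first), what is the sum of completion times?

EDD (increasing due date): #103 #124 #117 #152 #110 #138 #131 #145.
#103: 0→23
#124: 23→32
#117: 32→53
#152: 53→55
#110: 55→60
#138: 60→66
#131: 66→84
#145: 84→98
Sum = 23+32+53+55+60+66+84+98 = 471.

471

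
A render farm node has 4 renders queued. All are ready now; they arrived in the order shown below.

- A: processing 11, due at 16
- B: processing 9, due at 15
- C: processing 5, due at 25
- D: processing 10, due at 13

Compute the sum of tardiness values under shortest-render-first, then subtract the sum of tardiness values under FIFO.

SPT (increasing processing time): C B D A.
C: 0→5, due 25, tardiness 0
B: 5→14, due 15, tardiness 0
D: 14→24, due 13, tardiness 11
A: 24→35, due 16, tardiness 19
Sum = 0+0+11+19 = 30.
FIFO (arrival order): A B C D.
A: 0→11, due 16, tardiness 0
B: 11→20, due 15, tardiness 5
C: 20→25, due 25, tardiness 0
D: 25→35, due 13, tardiness 22
Sum = 0+5+0+22 = 27.
Difference = 30 − 27 = 3.

3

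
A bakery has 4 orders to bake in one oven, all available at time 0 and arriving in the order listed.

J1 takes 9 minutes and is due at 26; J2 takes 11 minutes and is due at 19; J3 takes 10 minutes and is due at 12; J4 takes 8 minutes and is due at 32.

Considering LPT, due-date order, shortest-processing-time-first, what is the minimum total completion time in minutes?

LPT (decreasing processing time): J2 J3 J1 J4.
J2: 0→11
J3: 11→21
J1: 21→30
J4: 30→38
Sum = 11+21+30+38 = 100.
EDD (increasing due date): J3 J2 J1 J4.
J3: 0→10
J2: 10→21
J1: 21→30
J4: 30→38
Sum = 10+21+30+38 = 99.
SPT (increasing processing time): J4 J1 J3 J2.
J4: 0→8
J1: 8→17
J3: 17→27
J2: 27→38
Sum = 8+17+27+38 = 90.
LPT 100, EDD 99, SPT 90 → minimum 90.

90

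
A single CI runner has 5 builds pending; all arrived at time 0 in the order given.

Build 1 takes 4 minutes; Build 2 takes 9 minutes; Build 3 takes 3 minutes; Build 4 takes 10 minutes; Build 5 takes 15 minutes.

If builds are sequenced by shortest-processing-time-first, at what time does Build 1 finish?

SPT (increasing processing time): Build 3 Build 1 Build 2 Build 4 Build 5.
Build 3: 0→3
Build 1: 3→7

7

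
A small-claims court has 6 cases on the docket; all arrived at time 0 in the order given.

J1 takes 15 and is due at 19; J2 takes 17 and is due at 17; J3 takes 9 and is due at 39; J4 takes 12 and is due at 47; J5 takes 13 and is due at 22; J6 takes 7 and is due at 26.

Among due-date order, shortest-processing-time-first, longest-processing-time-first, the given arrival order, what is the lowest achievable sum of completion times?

EDD (increasing due date): J2 J1 J5 J6 J3 J4.
J2: 0→17
J1: 17→32
J5: 32→45
J6: 45→52
J3: 52→61
J4: 61→73
Sum = 17+32+45+52+61+73 = 280.
SPT (increasing processing time): J6 J3 J4 J5 J1 J2.
J6: 0→7
J3: 7→16
J4: 16→28
J5: 28→41
J1: 41→56
J2: 56→73
Sum = 7+16+28+41+56+73 = 221.
LPT (decreasing processing time): J2 J1 J5 J4 J3 J6.
J2: 0→17
J1: 17→32
J5: 32→45
J4: 45→57
J3: 57→66
J6: 66→73
Sum = 17+32+45+57+66+73 = 290.
FIFO (arrival order): J1 J2 J3 J4 J5 J6.
J1: 0→15
J2: 15→32
J3: 32→41
J4: 41→53
J5: 53→66
J6: 66→73
Sum = 15+32+41+53+66+73 = 280.
EDD 280, SPT 221, LPT 290, FIFO 280 → minimum 221.

221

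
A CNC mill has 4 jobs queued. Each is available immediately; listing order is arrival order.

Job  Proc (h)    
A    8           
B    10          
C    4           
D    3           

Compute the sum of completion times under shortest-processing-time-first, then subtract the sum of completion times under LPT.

-25

SPT (increasing processing time): D C A B.
D: 0→3
C: 3→7
A: 7→15
B: 15→25
Sum = 3+7+15+25 = 50.
LPT (decreasing processing time): B A C D.
B: 0→10
A: 10→18
C: 18→22
D: 22→25
Sum = 10+18+22+25 = 75.
Difference = 50 − 75 = -25.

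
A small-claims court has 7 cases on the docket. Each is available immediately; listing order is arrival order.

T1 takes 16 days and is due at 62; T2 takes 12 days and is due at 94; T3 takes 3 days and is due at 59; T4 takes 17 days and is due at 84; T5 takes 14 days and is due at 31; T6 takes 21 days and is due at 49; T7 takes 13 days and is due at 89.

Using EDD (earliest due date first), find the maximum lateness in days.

2

EDD (increasing due date): T5 T6 T3 T1 T4 T7 T2.
T5: 0→14, due 31, lateness -17
T6: 14→35, due 49, lateness -14
T3: 35→38, due 59, lateness -21
T1: 38→54, due 62, lateness -8
T4: 54→71, due 84, lateness -13
T7: 71→84, due 89, lateness -5
T2: 84→96, due 94, lateness 2
Maximum = 2.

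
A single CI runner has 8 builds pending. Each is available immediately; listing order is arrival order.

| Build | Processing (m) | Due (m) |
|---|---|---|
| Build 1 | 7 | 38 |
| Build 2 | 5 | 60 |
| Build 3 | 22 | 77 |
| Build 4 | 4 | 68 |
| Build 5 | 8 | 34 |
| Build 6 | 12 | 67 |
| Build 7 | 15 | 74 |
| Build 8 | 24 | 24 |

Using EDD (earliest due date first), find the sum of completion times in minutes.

427

EDD (increasing due date): Build 8 Build 5 Build 1 Build 2 Build 6 Build 4 Build 7 Build 3.
Build 8: 0→24
Build 5: 24→32
Build 1: 32→39
Build 2: 39→44
Build 6: 44→56
Build 4: 56→60
Build 7: 60→75
Build 3: 75→97
Sum = 24+32+39+44+56+60+75+97 = 427.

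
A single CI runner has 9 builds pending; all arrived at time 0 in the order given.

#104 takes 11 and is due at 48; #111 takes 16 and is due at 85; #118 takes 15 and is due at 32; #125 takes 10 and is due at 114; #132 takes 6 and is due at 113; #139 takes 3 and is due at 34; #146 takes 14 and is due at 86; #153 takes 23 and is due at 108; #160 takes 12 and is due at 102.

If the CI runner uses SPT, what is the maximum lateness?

SPT (increasing processing time): #139 #132 #125 #104 #160 #146 #118 #111 #153.
#139: 0→3, due 34, lateness -31
#132: 3→9, due 113, lateness -104
#125: 9→19, due 114, lateness -95
#104: 19→30, due 48, lateness -18
#160: 30→42, due 102, lateness -60
#146: 42→56, due 86, lateness -30
#118: 56→71, due 32, lateness 39
#111: 71→87, due 85, lateness 2
#153: 87→110, due 108, lateness 2
Maximum = 39.

39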